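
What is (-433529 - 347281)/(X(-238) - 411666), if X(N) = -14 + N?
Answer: 130135/68653 ≈ 1.8955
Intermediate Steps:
(-433529 - 347281)/(X(-238) - 411666) = (-433529 - 347281)/((-14 - 238) - 411666) = -780810/(-252 - 411666) = -780810/(-411918) = -780810*(-1/411918) = 130135/68653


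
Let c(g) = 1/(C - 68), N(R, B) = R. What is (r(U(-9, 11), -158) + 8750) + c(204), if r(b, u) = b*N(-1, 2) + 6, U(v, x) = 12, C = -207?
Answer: 2404599/275 ≈ 8744.0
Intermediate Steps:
c(g) = -1/275 (c(g) = 1/(-207 - 68) = 1/(-275) = -1/275)
r(b, u) = 6 - b (r(b, u) = b*(-1) + 6 = -b + 6 = 6 - b)
(r(U(-9, 11), -158) + 8750) + c(204) = ((6 - 1*12) + 8750) - 1/275 = ((6 - 12) + 8750) - 1/275 = (-6 + 8750) - 1/275 = 8744 - 1/275 = 2404599/275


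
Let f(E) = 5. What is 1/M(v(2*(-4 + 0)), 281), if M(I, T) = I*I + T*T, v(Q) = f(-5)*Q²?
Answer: 1/181361 ≈ 5.5139e-6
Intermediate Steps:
v(Q) = 5*Q²
M(I, T) = I² + T²
1/M(v(2*(-4 + 0)), 281) = 1/((5*(2*(-4 + 0))²)² + 281²) = 1/((5*(2*(-4))²)² + 78961) = 1/((5*(-8)²)² + 78961) = 1/((5*64)² + 78961) = 1/(320² + 78961) = 1/(102400 + 78961) = 1/181361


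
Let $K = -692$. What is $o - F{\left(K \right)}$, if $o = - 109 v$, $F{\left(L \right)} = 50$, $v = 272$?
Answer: $-29698$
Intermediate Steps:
$o = -29648$ ($o = \left(-109\right) 272 = -29648$)
$o - F{\left(K \right)} = -29648 - 50 = -29698$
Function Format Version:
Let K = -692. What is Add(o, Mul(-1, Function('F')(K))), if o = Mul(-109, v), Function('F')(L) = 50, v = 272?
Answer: -29698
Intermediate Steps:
o = -29648 (o = Mul(-109, 272) = -29648)
Add(o, Mul(-1, Function('F')(K))) = Add(-29648, Mul(-1, 50)) = Add(-29648, -50) = -29698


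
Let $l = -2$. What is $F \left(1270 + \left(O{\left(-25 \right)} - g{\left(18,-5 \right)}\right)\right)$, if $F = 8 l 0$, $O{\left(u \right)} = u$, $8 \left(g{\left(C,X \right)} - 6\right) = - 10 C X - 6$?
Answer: $0$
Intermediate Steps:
$g{\left(C,X \right)} = \frac{21}{4} - \frac{5 C X}{4}$ ($g{\left(C,X \right)} = 6 + \frac{- 10 C X - 6}{8} = 6 + \frac{-6 - 10 C X}{8} = 6 - \left(\frac{3}{4} + \frac{5 C X}{4}\right) = \frac{21}{4} - \frac{5 C X}{4}$)
$F = 0$ ($F = 8 \left(-2\right) 0 = \left(-16\right) 0 = 0$)
$F \left(1270 + \left(O{\left(-25 \right)} - g{\left(18,-5 \right)}\right)\right) = 0 \left(1270 - \left(\frac{121}{4} - \frac{45}{2} \left(-5\right)\right)\right) = 0 \left(1270 - \frac{571}{4}\right) = 0 \cdot \frac{4509}{4} = 0$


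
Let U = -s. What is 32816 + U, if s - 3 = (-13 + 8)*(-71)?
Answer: 32458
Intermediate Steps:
s = 358 (s = 3 + (-13 + 8)*(-71) = 3 - 5*(-71) = 3 + 355 = 358)
U = -358 (U = -1*358 = -358)
32816 + U = 32816 - 358 = 32458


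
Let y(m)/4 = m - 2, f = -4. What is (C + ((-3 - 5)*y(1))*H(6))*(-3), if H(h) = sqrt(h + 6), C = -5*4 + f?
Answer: 72 - 192*sqrt(3) ≈ -260.55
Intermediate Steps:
y(m) = -8 + 4*m (y(m) = 4*(m - 2) = 4*(-2 + m) = -8 + 4*m)
C = -24 (C = -5*4 - 4 = -20 - 4 = -24)
H(h) = sqrt(6 + h)
(C + ((-3 - 5)*y(1))*H(6))*(-3) = (-24 + ((-3 - 5)*(-8 + 4*1))*sqrt(6 + 6))*(-3) = (-24 + (-8*(-8 + 4))*sqrt(12))*(-3) = (-24 + (-8*(-4))*(2*sqrt(3)))*(-3) = (-24 + 32*(2*sqrt(3)))*(-3) = (-24 + 64*sqrt(3))*(-3) = 72 - 192*sqrt(3)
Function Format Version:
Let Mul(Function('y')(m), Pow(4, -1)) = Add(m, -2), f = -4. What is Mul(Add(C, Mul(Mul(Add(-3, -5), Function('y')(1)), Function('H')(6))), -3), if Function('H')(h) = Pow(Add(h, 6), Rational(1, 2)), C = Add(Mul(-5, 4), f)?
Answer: Add(72, Mul(-192, Pow(3, Rational(1, 2)))) ≈ -260.55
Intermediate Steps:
Function('y')(m) = Add(-8, Mul(4, m)) (Function('y')(m) = Mul(4, Add(m, -2)) = Mul(4, Add(-2, m)) = Add(-8, Mul(4, m)))
C = -24 (C = Add(Mul(-5, 4), -4) = Add(-20, -4) = -24)
Function('H')(h) = Pow(Add(6, h), Rational(1, 2))
Mul(Add(C, Mul(Mul(Add(-3, -5), Function('y')(1)), Function('H')(6))), -3) = Mul(Add(-24, Mul(Mul(Add(-3, -5), Add(-8, Mul(4, 1))), Pow(Add(6, 6), Rational(1, 2)))), -3) = Mul(Add(-24, Mul(Mul(-8, Add(-8, 4)), Pow(12, Rational(1, 2)))), -3) = Mul(Add(-24, Mul(Mul(-8, -4), Mul(2, Pow(3, Rational(1, 2))))), -3) = Mul(Add(-24, Mul(32, Mul(2, Pow(3, Rational(1, 2))))), -3) = Mul(Add(-24, Mul(64, Pow(3, Rational(1, 2)))), -3) = Add(72, Mul(-192, Pow(3, Rational(1, 2))))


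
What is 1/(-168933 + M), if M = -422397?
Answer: -1/591330 ≈ -1.6911e-6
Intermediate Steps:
1/(-168933 + M) = 1/(-168933 - 422397) = 1/(-591330) = -1/591330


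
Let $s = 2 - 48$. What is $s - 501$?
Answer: $-547$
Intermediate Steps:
$s = -46$ ($s = 2 - 48 = -46$)
$s - 501 = -46 - 501 = -547$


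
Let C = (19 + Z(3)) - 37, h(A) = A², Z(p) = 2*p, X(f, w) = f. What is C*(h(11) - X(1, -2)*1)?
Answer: -1440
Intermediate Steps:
C = -12 (C = (19 + 2*3) - 37 = (19 + 6) - 37 = 25 - 37 = -12)
C*(h(11) - X(1, -2)*1) = -12*(11² - 1*1*1) = -12*(121 - 1*1) = -12*(121 - 1) = -12*120 = -1440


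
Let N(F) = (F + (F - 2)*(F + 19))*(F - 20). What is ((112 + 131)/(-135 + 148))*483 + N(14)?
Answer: 85389/13 ≈ 6568.4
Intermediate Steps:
N(F) = (-20 + F)*(F + (-2 + F)*(19 + F)) (N(F) = (F + (-2 + F)*(19 + F))*(-20 + F) = (-20 + F)*(F + (-2 + F)*(19 + F)))
((112 + 131)/(-135 + 148))*483 + N(14) = ((112 + 131)/(-135 + 148))*483 + (760 + 14**3 - 398*14 - 2*14**2) = (243/13)*483 + (760 + 2744 - 5572 - 2*196) = (243*(1/13))*483 + (760 + 2744 - 5572 - 392) = (243/13)*483 - 2460 = 117369/13 - 2460 = 85389/13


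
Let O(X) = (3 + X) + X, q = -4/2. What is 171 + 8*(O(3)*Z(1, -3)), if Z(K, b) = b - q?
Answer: 99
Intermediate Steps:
q = -2 (q = -4*½ = -2)
Z(K, b) = 2 + b (Z(K, b) = b - 1*(-2) = b + 2 = 2 + b)
O(X) = 3 + 2*X
171 + 8*(O(3)*Z(1, -3)) = 171 + 8*((3 + 2*3)*(2 - 3)) = 171 + 8*((3 + 6)*(-1)) = 171 + 8*(9*(-1)) = 171 + 8*(-9) = 171 - 72 = 99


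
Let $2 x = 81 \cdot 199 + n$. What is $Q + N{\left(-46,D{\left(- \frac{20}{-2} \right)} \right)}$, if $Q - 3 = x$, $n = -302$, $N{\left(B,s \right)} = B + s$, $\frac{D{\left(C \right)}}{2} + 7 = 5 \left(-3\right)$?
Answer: $\frac{15643}{2} \approx 7821.5$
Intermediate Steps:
$D{\left(C \right)} = -44$ ($D{\left(C \right)} = -14 + 2 \cdot 5 \left(-3\right) = -14 + 2 \left(-15\right) = -14 - 30 = -44$)
$x = \frac{15817}{2}$ ($x = \frac{81 \cdot 199 - 302}{2} = \frac{16119 - 302}{2} = \frac{1}{2} \cdot 15817 = \frac{15817}{2} \approx 7908.5$)
$Q = \frac{15823}{2}$ ($Q = 3 + \frac{15817}{2} = \frac{15823}{2} \approx 7911.5$)
$Q + N{\left(-46,D{\left(- \frac{20}{-2} \right)} \right)} = \frac{15823}{2} - 90 = \frac{15643}{2}$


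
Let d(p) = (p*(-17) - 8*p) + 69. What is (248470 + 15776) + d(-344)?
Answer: 272915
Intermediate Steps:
d(p) = 69 - 25*p (d(p) = (-17*p - 8*p) + 69 = -25*p + 69 = 69 - 25*p)
(248470 + 15776) + d(-344) = (248470 + 15776) + (69 - 25*(-344)) = 264246 + (69 + 8600) = 264246 + 8669 = 272915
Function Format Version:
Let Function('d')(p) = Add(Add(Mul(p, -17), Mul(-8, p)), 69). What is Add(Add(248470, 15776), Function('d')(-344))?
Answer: 272915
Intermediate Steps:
Function('d')(p) = Add(69, Mul(-25, p)) (Function('d')(p) = Add(Add(Mul(-17, p), Mul(-8, p)), 69) = Add(Mul(-25, p), 69) = Add(69, Mul(-25, p)))
Add(Add(248470, 15776), Function('d')(-344)) = Add(Add(248470, 15776), Add(69, Mul(-25, -344))) = Add(264246, Add(69, 8600)) = Add(264246, 8669) = 272915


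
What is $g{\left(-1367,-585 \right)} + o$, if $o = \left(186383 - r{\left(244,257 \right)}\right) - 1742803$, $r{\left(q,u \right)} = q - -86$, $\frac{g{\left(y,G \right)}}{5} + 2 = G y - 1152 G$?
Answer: $5811315$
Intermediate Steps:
$g{\left(y,G \right)} = -10 - 5760 G + 5 G y$ ($g{\left(y,G \right)} = -10 + 5 \left(G y - 1152 G\right) = -10 + 5 \left(- 1152 G + G y\right) = -10 + \left(- 5760 G + 5 G y\right) = -10 - 5760 G + 5 G y$)
$r{\left(q,u \right)} = 86 + q$ ($r{\left(q,u \right)} = q + 86 = 86 + q$)
$o = -1556750$ ($o = \left(186383 - \left(86 + 244\right)\right) - 1742803 = \left(186383 - 330\right) - 1742803 = 186053 - 1742803 = -1556750$)
$g{\left(-1367,-585 \right)} + o = \left(-10 - -3369600 + 5 \left(-585\right) \left(-1367\right)\right) - 1556750 = \left(-10 + 3369600 + 3998475\right) - 1556750 = 7368065 - 1556750 = 5811315$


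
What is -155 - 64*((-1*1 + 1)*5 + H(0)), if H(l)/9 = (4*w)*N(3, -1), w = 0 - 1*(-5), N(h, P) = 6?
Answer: -69275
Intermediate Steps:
w = 5 (w = 0 + 5 = 5)
H(l) = 1080 (H(l) = 9*((4*5)*6) = 9*(20*6) = 9*120 = 1080)
-155 - 64*((-1*1 + 1)*5 + H(0)) = -155 - 64*((-1*1 + 1)*5 + 1080) = -155 - 64*((-1 + 1)*5 + 1080) = -155 - 64*(0*5 + 1080) = -155 - 64*(0 + 1080) = -155 - 64*1080 = -155 - 69120 = -69275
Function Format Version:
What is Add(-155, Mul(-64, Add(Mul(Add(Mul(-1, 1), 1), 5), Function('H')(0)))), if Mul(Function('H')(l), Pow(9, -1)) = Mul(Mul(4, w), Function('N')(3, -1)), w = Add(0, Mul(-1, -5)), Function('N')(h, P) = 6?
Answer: -69275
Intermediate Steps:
w = 5 (w = Add(0, 5) = 5)
Function('H')(l) = 1080 (Function('H')(l) = Mul(9, Mul(Mul(4, 5), 6)) = Mul(9, Mul(20, 6)) = Mul(9, 120) = 1080)
Add(-155, Mul(-64, Add(Mul(Add(Mul(-1, 1), 1), 5), Function('H')(0)))) = Add(-155, Mul(-64, Add(Mul(Add(Mul(-1, 1), 1), 5), 1080))) = Add(-155, Mul(-64, Add(Mul(Add(-1, 1), 5), 1080))) = Add(-155, Mul(-64, Add(Mul(0, 5), 1080))) = Add(-155, Mul(-64, Add(0, 1080))) = Add(-155, Mul(-64, 1080)) = Add(-155, -69120) = -69275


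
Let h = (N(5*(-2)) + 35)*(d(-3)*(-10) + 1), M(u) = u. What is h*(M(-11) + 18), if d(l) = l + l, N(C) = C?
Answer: 10675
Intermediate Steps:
d(l) = 2*l
h = 1525 (h = (5*(-2) + 35)*((2*(-3))*(-10) + 1) = (-10 + 35)*(-6*(-10) + 1) = 25*(60 + 1) = 25*61 = 1525)
h*(M(-11) + 18) = 1525*(-11 + 18) = 1525*7 = 10675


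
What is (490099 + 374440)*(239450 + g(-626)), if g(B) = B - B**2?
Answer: -132319423028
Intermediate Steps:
(490099 + 374440)*(239450 + g(-626)) = (490099 + 374440)*(239450 - 626*(1 - 1*(-626))) = 864539*(239450 - 626*(1 + 626)) = 864539*(239450 - 626*627) = 864539*(239450 - 392502) = 864539*(-153052) = -132319423028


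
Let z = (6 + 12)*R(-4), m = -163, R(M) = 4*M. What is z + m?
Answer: -451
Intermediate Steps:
z = -288 (z = (6 + 12)*(4*(-4)) = 18*(-16) = -288)
z + m = -288 - 163 = -451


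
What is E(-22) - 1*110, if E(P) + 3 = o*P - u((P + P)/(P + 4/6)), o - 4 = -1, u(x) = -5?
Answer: -174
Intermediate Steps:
o = 3 (o = 4 - 1 = 3)
E(P) = 2 + 3*P (E(P) = -3 + (3*P - 1*(-5)) = -3 + (3*P + 5) = -3 + (5 + 3*P) = 2 + 3*P)
E(-22) - 1*110 = (2 + 3*(-22)) - 1*110 = (2 - 66) - 110 = -64 - 110 = -174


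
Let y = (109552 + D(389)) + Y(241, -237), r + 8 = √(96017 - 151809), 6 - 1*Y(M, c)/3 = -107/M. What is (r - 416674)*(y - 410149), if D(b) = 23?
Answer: 30181808566350/241 - 289734700*I*√3487/241 ≈ 1.2524e+11 - 7.0992e+7*I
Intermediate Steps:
Y(M, c) = 18 + 321/M (Y(M, c) = 18 - (-321)/M = 18 + 321/M)
r = -8 + 4*I*√3487 (r = -8 + √(96017 - 151809) = -8 + √(-55792) = -8 + 4*I*√3487 ≈ -8.0 + 236.2*I)
y = 26412234/241 (y = (109552 + 23) + (18 + 321/241) = 109575 + (18 + 321*(1/241)) = 109575 + (18 + 321/241) = 109575 + 4659/241 = 26412234/241 ≈ 1.0959e+5)
(r - 416674)*(y - 410149) = ((-8 + 4*I*√3487) - 416674)*(26412234/241 - 410149) = (-416682 + 4*I*√3487)*(-72433675/241) = 30181808566350/241 - 289734700*I*√3487/241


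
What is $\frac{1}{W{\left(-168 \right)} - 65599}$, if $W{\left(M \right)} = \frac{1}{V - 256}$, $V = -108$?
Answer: $- \frac{364}{23878037} \approx -1.5244 \cdot 10^{-5}$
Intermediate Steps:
$W{\left(M \right)} = - \frac{1}{364}$ ($W{\left(M \right)} = \frac{1}{-108 - 256} = \frac{1}{-364} = - \frac{1}{364}$)
$\frac{1}{W{\left(-168 \right)} - 65599} = \frac{1}{- \frac{1}{364} - 65599} = \frac{1}{- \frac{23878037}{364}} = - \frac{364}{23878037}$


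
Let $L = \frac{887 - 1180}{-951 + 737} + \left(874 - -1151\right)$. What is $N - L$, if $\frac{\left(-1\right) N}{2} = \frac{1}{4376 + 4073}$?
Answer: $- \frac{3663850135}{1808086} \approx -2026.4$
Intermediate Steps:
$L = \frac{433643}{214}$ ($L = - \frac{293}{-214} + \left(874 + 1151\right) = \left(-293\right) \left(- \frac{1}{214}\right) + 2025 = \frac{293}{214} + 2025 = \frac{433643}{214} \approx 2026.4$)
$N = - \frac{2}{8449}$ ($N = - \frac{2}{4376 + 4073} = - \frac{2}{8449} \approx -0.00023671$)
$N - L = - \frac{2}{8449} - \frac{433643}{214} = - \frac{3663850135}{1808086}$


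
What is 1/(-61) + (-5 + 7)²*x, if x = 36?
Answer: 8783/61 ≈ 143.98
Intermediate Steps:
1/(-61) + (-5 + 7)²*x = 1/(-61) + (-5 + 7)²*36 = -1/61 + 2²*36 = -1/61 + 4*36 = -1/61 + 144 = 8783/61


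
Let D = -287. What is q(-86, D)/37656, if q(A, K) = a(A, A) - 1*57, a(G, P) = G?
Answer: -143/37656 ≈ -0.0037975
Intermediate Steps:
q(A, K) = -57 + A (q(A, K) = A - 1*57 = A - 57 = -57 + A)
q(-86, D)/37656 = (-57 - 86)/37656 = -143*1/37656 = -143/37656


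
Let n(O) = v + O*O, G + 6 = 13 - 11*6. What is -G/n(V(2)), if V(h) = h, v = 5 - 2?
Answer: 59/7 ≈ 8.4286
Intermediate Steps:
v = 3
G = -59 (G = -6 + (13 - 11*6) = -6 + (13 - 66) = -6 - 53 = -59)
n(O) = 3 + O² (n(O) = 3 + O*O = 3 + O²)
-G/n(V(2)) = -(-59)/(3 + 2²) = -(-59)/(3 + 4) = -(-59)/7 = -1*(-59/7) = 59/7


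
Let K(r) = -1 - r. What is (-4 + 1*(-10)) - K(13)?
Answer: 0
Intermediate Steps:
(-4 + 1*(-10)) - K(13) = (-4 + 1*(-10)) - (-1 - 1*13) = (-4 - 10) - (-1 - 13) = -14 - 1*(-14) = -14 + 14 = 0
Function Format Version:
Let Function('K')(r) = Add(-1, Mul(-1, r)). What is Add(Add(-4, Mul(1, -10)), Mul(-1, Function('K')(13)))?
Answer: 0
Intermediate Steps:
Add(Add(-4, Mul(1, -10)), Mul(-1, Function('K')(13))) = Add(Add(-4, Mul(1, -10)), Mul(-1, Add(-1, Mul(-1, 13)))) = Add(Add(-4, -10), Mul(-1, Add(-1, -13))) = Add(-14, Mul(-1, -14)) = Add(-14, 14) = 0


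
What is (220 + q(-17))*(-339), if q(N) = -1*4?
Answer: -73224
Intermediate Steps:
q(N) = -4
(220 + q(-17))*(-339) = (220 - 4)*(-339) = 216*(-339) = -73224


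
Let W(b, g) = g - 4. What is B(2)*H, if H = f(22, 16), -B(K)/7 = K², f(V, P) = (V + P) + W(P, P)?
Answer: -1400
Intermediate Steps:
W(b, g) = -4 + g
f(V, P) = -4 + V + 2*P (f(V, P) = (V + P) + (-4 + P) = (P + V) + (-4 + P) = -4 + V + 2*P)
B(K) = -7*K²
H = 50 (H = -4 + 22 + 2*16 = -4 + 22 + 32 = 50)
B(2)*H = -7*2²*50 = -7*4*50 = -28*50 = -1400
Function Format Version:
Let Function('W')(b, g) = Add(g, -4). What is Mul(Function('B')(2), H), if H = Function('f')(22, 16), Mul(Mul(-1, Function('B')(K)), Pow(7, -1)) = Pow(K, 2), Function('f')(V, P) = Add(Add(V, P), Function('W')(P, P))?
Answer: -1400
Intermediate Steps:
Function('W')(b, g) = Add(-4, g)
Function('f')(V, P) = Add(-4, V, Mul(2, P)) (Function('f')(V, P) = Add(Add(V, P), Add(-4, P)) = Add(Add(P, V), Add(-4, P)) = Add(-4, V, Mul(2, P)))
Function('B')(K) = Mul(-7, Pow(K, 2))
H = 50 (H = Add(-4, 22, Mul(2, 16)) = Add(-4, 22, 32) = 50)
Mul(Function('B')(2), H) = Mul(Mul(-7, Pow(2, 2)), 50) = Mul(Mul(-7, 4), 50) = Mul(-28, 50) = -1400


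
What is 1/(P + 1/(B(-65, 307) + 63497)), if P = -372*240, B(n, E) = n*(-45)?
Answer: -66422/5930156159 ≈ -1.1201e-5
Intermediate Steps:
B(n, E) = -45*n
P = -89280
1/(P + 1/(B(-65, 307) + 63497)) = 1/(-89280 + 1/(-45*(-65) + 63497)) = 1/(-89280 + 1/(2925 + 63497)) = 1/(-89280 + 1/66422) = 1/(-5930156159/66422) = -66422/5930156159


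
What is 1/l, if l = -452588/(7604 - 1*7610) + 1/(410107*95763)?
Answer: 39273076641/2962420535132819 ≈ 1.3257e-5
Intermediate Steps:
l = 2962420535132819/39273076641 (l = -452588/(7604 - 7610) + (1/410107)*(1/95763) = -452588/(-6) + 1/39273076641 = -452588*(-1/6) + 1/39273076641 = 226294/3 + 1/39273076641 = 2962420535132819/39273076641 ≈ 75431.)
1/l = 1/(2962420535132819/39273076641) = 39273076641/2962420535132819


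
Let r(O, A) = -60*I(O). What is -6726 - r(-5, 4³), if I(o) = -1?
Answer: -6786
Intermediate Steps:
r(O, A) = 60 (r(O, A) = -60*(-1) = 60)
-6726 - r(-5, 4³) = -6726 - 1*60 = -6726 - 60 = -6786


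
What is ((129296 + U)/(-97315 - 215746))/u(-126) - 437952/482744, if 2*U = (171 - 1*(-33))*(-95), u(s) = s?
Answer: -1076098624763/1190135515149 ≈ -0.90418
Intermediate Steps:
U = -9690 (U = ((171 - 1*(-33))*(-95))/2 = ((171 + 33)*(-95))/2 = (204*(-95))/2 = (½)*(-19380) = -9690)
((129296 + U)/(-97315 - 215746))/u(-126) - 437952/482744 = ((129296 - 9690)/(-97315 - 215746))/(-126) - 437952/482744 = (119606/(-313061))*(-1/126) - 437952*1/482744 = (119606*(-1/313061))*(-1/126) - 54744/60343 = -119606/313061*(-1/126) - 54744/60343 = 59803/19722843 - 54744/60343 = -1076098624763/1190135515149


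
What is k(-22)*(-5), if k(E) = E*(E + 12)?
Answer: -1100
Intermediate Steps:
k(E) = E*(12 + E)
k(-22)*(-5) = -22*(12 - 22)*(-5) = -22*(-10)*(-5) = 220*(-5) = -1100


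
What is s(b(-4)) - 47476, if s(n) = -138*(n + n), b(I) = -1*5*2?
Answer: -44716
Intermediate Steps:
b(I) = -10 (b(I) = -5*2 = -10)
s(n) = -276*n
s(b(-4)) - 47476 = -276*(-10) - 47476 = 2760 - 47476 = -44716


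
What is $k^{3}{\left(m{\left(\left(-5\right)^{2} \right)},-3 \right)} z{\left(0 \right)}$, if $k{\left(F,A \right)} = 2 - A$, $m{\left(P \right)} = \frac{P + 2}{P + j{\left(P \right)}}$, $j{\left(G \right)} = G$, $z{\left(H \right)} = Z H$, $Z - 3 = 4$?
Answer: $0$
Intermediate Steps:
$Z = 7$ ($Z = 3 + 4 = 7$)
$z{\left(H \right)} = 7 H$
$m{\left(P \right)} = \frac{2 + P}{2 P}$ ($m{\left(P \right)} = \frac{P + 2}{P + P} = \frac{2 + P}{2 P}$)
$k^{3}{\left(m{\left(\left(-5\right)^{2} \right)},-3 \right)} z{\left(0 \right)} = \left(2 - -3\right)^{3} \cdot 7 \cdot 0 = \left(2 + 3\right)^{3} \cdot 0 = 5^{3} \cdot 0 = 125 \cdot 0 = 0$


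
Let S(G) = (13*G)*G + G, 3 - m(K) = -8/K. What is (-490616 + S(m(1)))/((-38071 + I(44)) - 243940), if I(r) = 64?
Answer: 489032/281947 ≈ 1.7345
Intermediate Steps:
m(K) = 3 + 8/K (m(K) = 3 - (-8)/K = 3 + 8/K)
S(G) = G + 13*G**2 (S(G) = 13*G**2 + G = G + 13*G**2)
(-490616 + S(m(1)))/((-38071 + I(44)) - 243940) = (-490616 + (3 + 8/1)*(1 + 13*(3 + 8/1)))/((-38071 + 64) - 243940) = (-490616 + (3 + 8*1)*(1 + 13*(3 + 8*1)))/(-38007 - 243940) = (-490616 + (3 + 8)*(1 + 13*(3 + 8)))/(-281947) = (-490616 + 11*(1 + 13*11))*(-1/281947) = (-490616 + 11*(1 + 143))*(-1/281947) = (-490616 + 11*144)*(-1/281947) = (-490616 + 1584)*(-1/281947) = -489032*(-1/281947) = 489032/281947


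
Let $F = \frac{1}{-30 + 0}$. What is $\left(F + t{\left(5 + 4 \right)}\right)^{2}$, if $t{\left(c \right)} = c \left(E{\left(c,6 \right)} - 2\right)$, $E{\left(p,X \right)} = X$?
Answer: $\frac{1164241}{900} \approx 1293.6$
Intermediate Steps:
$t{\left(c \right)} = 4 c$ ($t{\left(c \right)} = c \left(6 - 2\right) = c 4 = 4 c$)
$F = - \frac{1}{30}$ ($F = \frac{1}{-30} = - \frac{1}{30} \approx -0.033333$)
$\left(F + t{\left(5 + 4 \right)}\right)^{2} = \left(- \frac{1}{30} + 4 \left(5 + 4\right)\right)^{2} = \left(- \frac{1}{30} + 4 \cdot 9\right)^{2} = \left(- \frac{1}{30} + 36\right)^{2} = \left(\frac{1079}{30}\right)^{2} = \frac{1164241}{900}$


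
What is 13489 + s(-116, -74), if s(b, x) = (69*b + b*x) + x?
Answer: 13995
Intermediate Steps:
s(b, x) = x + 69*b + b*x
13489 + s(-116, -74) = 13489 + (-74 + 69*(-116) - 116*(-74)) = 13489 + (-74 - 8004 + 8584) = 13489 + 506 = 13995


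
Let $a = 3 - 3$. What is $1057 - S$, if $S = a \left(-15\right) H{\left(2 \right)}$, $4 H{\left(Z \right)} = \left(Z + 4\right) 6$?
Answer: $1057$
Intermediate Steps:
$H{\left(Z \right)} = 6 + \frac{3 Z}{2}$ ($H{\left(Z \right)} = \frac{\left(Z + 4\right) 6}{4} = \frac{\left(4 + Z\right) 6}{4} = \frac{24 + 6 Z}{4} = 6 + \frac{3 Z}{2}$)
$a = 0$ ($a = 3 - 3 = 0$)
$S = 0$ ($S = 0 \left(-15\right) \left(6 + \frac{3}{2} \cdot 2\right) = 0 \left(6 + 3\right) = 0 \cdot 9 = 0$)
$1057 - S = 1057 - 0 = 1057 + 0 = 1057$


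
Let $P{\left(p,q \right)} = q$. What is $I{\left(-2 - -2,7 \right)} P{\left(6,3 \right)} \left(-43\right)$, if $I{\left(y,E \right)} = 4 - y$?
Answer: $-516$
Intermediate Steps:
$I{\left(-2 - -2,7 \right)} P{\left(6,3 \right)} \left(-43\right) = \left(4 - \left(-2 - -2\right)\right) 3 \left(-43\right) = \left(4 - \left(-2 + 2\right)\right) 3 \left(-43\right) = \left(4 - 0\right) 3 \left(-43\right) = \left(4 + 0\right) 3 \left(-43\right) = 4 \cdot 3 \left(-43\right) = 12 \left(-43\right) = -516$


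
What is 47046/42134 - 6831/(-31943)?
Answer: 895303866/672943181 ≈ 1.3304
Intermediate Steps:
47046/42134 - 6831/(-31943) = 47046*(1/42134) - 6831*(-1/31943) = 23523/21067 + 6831/31943 = 895303866/672943181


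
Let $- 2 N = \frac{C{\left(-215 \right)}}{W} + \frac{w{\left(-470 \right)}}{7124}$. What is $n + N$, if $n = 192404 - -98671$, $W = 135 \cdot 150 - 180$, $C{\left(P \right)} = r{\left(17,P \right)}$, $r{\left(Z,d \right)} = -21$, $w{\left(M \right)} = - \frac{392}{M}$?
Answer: $\frac{326003901554887}{1119999660} \approx 2.9108 \cdot 10^{5}$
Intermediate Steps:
$C{\left(P \right)} = -21$
$W = 20070$ ($W = 20250 - 180 = 20070$)
$n = 291075$ ($n = 192404 + 98671 = 291075$)
$N = \frac{520387}{1119999660}$ ($N = - \frac{- \frac{21}{20070} + \frac{\left(-392\right) \frac{1}{-470}}{7124}}{2} = - \frac{\left(-21\right) \frac{1}{20070} + \left(-392\right) \left(- \frac{1}{470}\right) \frac{1}{7124}}{2} = - \frac{- \frac{7}{6690} + \frac{196}{235} \cdot \frac{1}{7124}}{2} = - \frac{- \frac{7}{6690} + \frac{49}{418535}}{2} = \left(- \frac{1}{2}\right) \left(- \frac{520387}{559999830}\right) = \frac{520387}{1119999660} \approx 0.00046463$)
$n + N = 291075 + \frac{520387}{1119999660} = \frac{326003901554887}{1119999660}$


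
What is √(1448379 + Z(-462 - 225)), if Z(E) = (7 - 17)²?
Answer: √1448479 ≈ 1203.5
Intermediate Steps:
Z(E) = 100 (Z(E) = (-10)² = 100)
√(1448379 + Z(-462 - 225)) = √(1448379 + 100) = √1448479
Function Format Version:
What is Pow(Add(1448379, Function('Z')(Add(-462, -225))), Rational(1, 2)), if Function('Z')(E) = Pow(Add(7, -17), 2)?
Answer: Pow(1448479, Rational(1, 2)) ≈ 1203.5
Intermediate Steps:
Function('Z')(E) = 100 (Function('Z')(E) = Pow(-10, 2) = 100)
Pow(Add(1448379, Function('Z')(Add(-462, -225))), Rational(1, 2)) = Pow(Add(1448379, 100), Rational(1, 2)) = Pow(1448479, Rational(1, 2))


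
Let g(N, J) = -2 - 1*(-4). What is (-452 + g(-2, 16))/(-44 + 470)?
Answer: -75/71 ≈ -1.0563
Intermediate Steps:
g(N, J) = 2 (g(N, J) = -2 + 4 = 2)
(-452 + g(-2, 16))/(-44 + 470) = (-452 + 2)/(-44 + 470) = -450/426 = -450*1/426 = -75/71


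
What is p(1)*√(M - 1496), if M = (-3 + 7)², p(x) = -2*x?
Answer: -4*I*√370 ≈ -76.942*I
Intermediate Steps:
M = 16 (M = 4² = 16)
p(1)*√(M - 1496) = (-2*1)*√(16 - 1496) = -4*I*√370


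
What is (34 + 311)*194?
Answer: 66930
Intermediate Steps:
(34 + 311)*194 = 345*194 = 66930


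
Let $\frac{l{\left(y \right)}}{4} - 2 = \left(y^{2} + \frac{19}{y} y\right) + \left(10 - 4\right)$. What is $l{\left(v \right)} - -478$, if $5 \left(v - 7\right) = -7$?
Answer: $\frac{17786}{25} \approx 711.44$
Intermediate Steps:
$v = \frac{28}{5}$ ($v = 7 + \frac{1}{5} \left(-7\right) = 7 - \frac{7}{5} = \frac{28}{5} \approx 5.6$)
$l{\left(y \right)} = 108 + 4 y^{2}$ ($l{\left(y \right)} = 8 + 4 \left(\left(y^{2} + \frac{19}{y} y\right) + \left(10 - 4\right)\right) = 8 + 4 \left(\left(y^{2} + 19\right) + 6\right) = 8 + 4 \left(\left(19 + y^{2}\right) + 6\right) = 8 + 4 \left(25 + y^{2}\right) = 8 + \left(100 + 4 y^{2}\right) = 108 + 4 y^{2}$)
$l{\left(v \right)} - -478 = \left(108 + 4 \left(\frac{28}{5}\right)^{2}\right) - -478 = \left(108 + 4 \cdot \frac{784}{25}\right) + 478 = \left(108 + \frac{3136}{25}\right) + 478 = \frac{5836}{25} + 478 = \frac{17786}{25}$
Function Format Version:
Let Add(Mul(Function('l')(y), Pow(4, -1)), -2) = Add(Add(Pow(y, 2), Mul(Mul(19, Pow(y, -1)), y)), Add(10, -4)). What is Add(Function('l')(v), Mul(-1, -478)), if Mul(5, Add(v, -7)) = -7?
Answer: Rational(17786, 25) ≈ 711.44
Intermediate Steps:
v = Rational(28, 5) (v = Add(7, Mul(Rational(1, 5), -7)) = Add(7, Rational(-7, 5)) = Rational(28, 5) ≈ 5.6000)
Function('l')(y) = Add(108, Mul(4, Pow(y, 2))) (Function('l')(y) = Add(8, Mul(4, Add(Add(Pow(y, 2), Mul(Mul(19, Pow(y, -1)), y)), Add(10, -4)))) = Add(8, Mul(4, Add(Add(Pow(y, 2), 19), 6))) = Add(8, Mul(4, Add(Add(19, Pow(y, 2)), 6))) = Add(8, Mul(4, Add(25, Pow(y, 2)))) = Add(8, Add(100, Mul(4, Pow(y, 2)))) = Add(108, Mul(4, Pow(y, 2))))
Add(Function('l')(v), Mul(-1, -478)) = Add(Add(108, Mul(4, Pow(Rational(28, 5), 2))), Mul(-1, -478)) = Add(Add(108, Mul(4, Rational(784, 25))), 478) = Add(Add(108, Rational(3136, 25)), 478) = Add(Rational(5836, 25), 478) = Rational(17786, 25)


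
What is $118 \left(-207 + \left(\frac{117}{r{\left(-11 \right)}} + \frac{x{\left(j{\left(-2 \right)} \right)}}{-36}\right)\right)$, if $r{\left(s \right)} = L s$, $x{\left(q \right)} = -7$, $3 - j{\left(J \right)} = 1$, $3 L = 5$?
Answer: $- \frac{24904549}{990} \approx -25156.0$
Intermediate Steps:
$L = \frac{5}{3}$ ($L = \frac{1}{3} \cdot 5 = \frac{5}{3} \approx 1.6667$)
$j{\left(J \right)} = 2$ ($j{\left(J \right)} = 3 - 1 = 2$)
$r{\left(s \right)} = \frac{5 s}{3}$
$118 \left(-207 + \left(\frac{117}{r{\left(-11 \right)}} + \frac{x{\left(j{\left(-2 \right)} \right)}}{-36}\right)\right) = 118 \left(-207 + \left(\frac{117}{\frac{5}{3} \left(-11\right)} - \frac{7}{-36}\right)\right) = 118 \left(-207 + \left(\frac{117}{- \frac{55}{3}} - - \frac{7}{36}\right)\right) = 118 \left(-207 + \left(117 \left(- \frac{3}{55}\right) + \frac{7}{36}\right)\right) = 118 \left(-207 + \left(- \frac{351}{55} + \frac{7}{36}\right)\right) = 118 \left(-207 - \frac{12251}{1980}\right) = 118 \left(- \frac{422111}{1980}\right) = - \frac{24904549}{990}$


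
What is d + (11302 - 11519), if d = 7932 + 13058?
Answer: 20773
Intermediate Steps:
d = 20990
d + (11302 - 11519) = 20990 + (11302 - 11519) = 20990 - 217 = 20773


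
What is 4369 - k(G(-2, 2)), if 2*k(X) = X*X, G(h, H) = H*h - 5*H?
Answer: 4271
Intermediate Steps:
G(h, H) = -5*H + H*h
k(X) = X²/2 (k(X) = (X*X)/2 = X²/2)
4369 - k(G(-2, 2)) = 4369 - (2*(-5 - 2))²/2 = 4369 - (2*(-7))²/2 = 4369 - (-14)²/2 = 4369 - 196/2 = 4369 - 1*98 = 4369 - 98 = 4271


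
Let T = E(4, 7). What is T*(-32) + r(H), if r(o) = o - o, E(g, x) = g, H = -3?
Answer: -128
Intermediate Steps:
r(o) = 0
T = 4
T*(-32) + r(H) = 4*(-32) + 0 = -128 + 0 = -128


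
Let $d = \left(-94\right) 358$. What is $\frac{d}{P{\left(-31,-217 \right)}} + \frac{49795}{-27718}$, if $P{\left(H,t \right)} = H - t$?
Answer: $- \frac{471014003}{2577774} \approx -182.72$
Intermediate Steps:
$d = -33652$
$\frac{d}{P{\left(-31,-217 \right)}} + \frac{49795}{-27718} = - \frac{33652}{-31 - -217} + \frac{49795}{-27718} = - \frac{33652}{-31 + 217} + 49795 \left(- \frac{1}{27718}\right) = - \frac{33652}{186} - \frac{49795}{27718} = \left(-33652\right) \frac{1}{186} - \frac{49795}{27718} = - \frac{16826}{93} - \frac{49795}{27718} = - \frac{471014003}{2577774}$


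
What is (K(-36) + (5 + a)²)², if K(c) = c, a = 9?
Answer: 25600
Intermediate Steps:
(K(-36) + (5 + a)²)² = (-36 + (5 + 9)²)² = (-36 + 14²)² = (-36 + 196)² = 160² = 25600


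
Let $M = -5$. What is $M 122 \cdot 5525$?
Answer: $-3370250$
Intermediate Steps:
$M 122 \cdot 5525 = \left(-5\right) 122 \cdot 5525 = \left(-610\right) 5525 = -3370250$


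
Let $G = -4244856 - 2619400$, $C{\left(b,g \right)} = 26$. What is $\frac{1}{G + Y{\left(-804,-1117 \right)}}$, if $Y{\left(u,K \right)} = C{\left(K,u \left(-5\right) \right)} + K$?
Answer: $- \frac{1}{6865347} \approx -1.4566 \cdot 10^{-7}$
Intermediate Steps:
$Y{\left(u,K \right)} = 26 + K$
$G = -6864256$ ($G = -4244856 - 2619400 = -6864256$)
$\frac{1}{G + Y{\left(-804,-1117 \right)}} = \frac{1}{-6864256 + \left(26 - 1117\right)} = \frac{1}{-6864256 - 1091} = \frac{1}{-6865347} = - \frac{1}{6865347}$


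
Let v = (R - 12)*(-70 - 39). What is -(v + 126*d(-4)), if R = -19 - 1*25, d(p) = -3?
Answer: -5726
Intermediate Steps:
R = -44 (R = -19 - 25 = -44)
v = 6104 (v = (-44 - 12)*(-70 - 39) = -56*(-109) = 6104)
-(v + 126*d(-4)) = -(6104 + 126*(-3)) = -(6104 - 378) = -1*5726 = -5726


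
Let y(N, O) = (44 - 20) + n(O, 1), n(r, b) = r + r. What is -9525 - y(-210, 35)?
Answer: -9619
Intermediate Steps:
n(r, b) = 2*r
y(N, O) = 24 + 2*O (y(N, O) = (44 - 20) + 2*O = 24 + 2*O)
-9525 - y(-210, 35) = -9525 - (24 + 2*35) = -9525 - (24 + 70) = -9525 - 1*94 = -9525 - 94 = -9619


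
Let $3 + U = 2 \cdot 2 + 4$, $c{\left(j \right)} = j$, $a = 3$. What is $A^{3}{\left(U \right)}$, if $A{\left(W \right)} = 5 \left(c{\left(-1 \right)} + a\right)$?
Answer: $1000$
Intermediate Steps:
$U = 5$ ($U = -3 + \left(2 \cdot 2 + 4\right) = -3 + \left(4 + 4\right) = -3 + 8 = 5$)
$A{\left(W \right)} = 10$ ($A{\left(W \right)} = 5 \left(-1 + 3\right) = 5 \cdot 2 = 10$)
$A^{3}{\left(U \right)} = 10^{3} = 1000$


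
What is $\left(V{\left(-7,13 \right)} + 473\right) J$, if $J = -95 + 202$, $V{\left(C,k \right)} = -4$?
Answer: $50183$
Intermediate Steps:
$J = 107$
$\left(V{\left(-7,13 \right)} + 473\right) J = \left(-4 + 473\right) 107 = 469 \cdot 107 = 50183$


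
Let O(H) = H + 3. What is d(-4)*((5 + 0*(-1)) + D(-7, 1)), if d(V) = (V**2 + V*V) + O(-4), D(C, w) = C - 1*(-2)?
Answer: 0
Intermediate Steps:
D(C, w) = 2 + C (D(C, w) = C + 2 = 2 + C)
O(H) = 3 + H
d(V) = -1 + 2*V**2 (d(V) = (V**2 + V*V) + (3 - 4) = (V**2 + V**2) - 1 = 2*V**2 - 1 = -1 + 2*V**2)
d(-4)*((5 + 0*(-1)) + D(-7, 1)) = (-1 + 2*(-4)**2)*((5 + 0*(-1)) + (2 - 7)) = (-1 + 2*16)*((5 + 0) - 5) = (-1 + 32)*(5 - 5) = 31*0 = 0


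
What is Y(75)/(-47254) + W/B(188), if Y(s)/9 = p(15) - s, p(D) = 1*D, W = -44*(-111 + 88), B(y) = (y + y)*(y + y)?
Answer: 15520511/835072688 ≈ 0.018586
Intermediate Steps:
B(y) = 4*y² (B(y) = (2*y)*(2*y) = 4*y²)
W = 1012 (W = -44*(-23) = 1012)
p(D) = D
Y(s) = 135 - 9*s (Y(s) = 9*(15 - s) = 135 - 9*s)
Y(75)/(-47254) + W/B(188) = (135 - 9*75)/(-47254) + 1012/((4*188²)) = (135 - 675)*(-1/47254) + 1012/((4*35344)) = -540*(-1/47254) + 1012/141376 = 270/23627 + 1012*(1/141376) = 270/23627 + 253/35344 = 15520511/835072688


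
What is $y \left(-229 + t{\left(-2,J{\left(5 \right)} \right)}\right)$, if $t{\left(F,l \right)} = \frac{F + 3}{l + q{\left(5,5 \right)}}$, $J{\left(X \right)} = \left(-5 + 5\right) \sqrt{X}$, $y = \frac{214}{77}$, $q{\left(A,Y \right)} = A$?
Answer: $- \frac{22256}{35} \approx -635.89$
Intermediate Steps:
$y = \frac{214}{77}$ ($y = 214 \cdot \frac{1}{77} = \frac{214}{77} \approx 2.7792$)
$J{\left(X \right)} = 0$ ($J{\left(X \right)} = 0 \sqrt{X} = 0$)
$t{\left(F,l \right)} = \frac{3 + F}{5 + l}$ ($t{\left(F,l \right)} = \frac{F + 3}{l + 5} = \frac{3 + F}{5 + l}$)
$y \left(-229 + t{\left(-2,J{\left(5 \right)} \right)}\right) = \frac{214 \left(-229 + \frac{3 - 2}{5 + 0}\right)}{77} = \frac{214 \left(-229 + \frac{1}{5} \cdot 1\right)}{77} = \frac{214 \left(-229 + \frac{1}{5}\right)}{77} = \frac{214}{77} \left(- \frac{1144}{5}\right) = - \frac{22256}{35}$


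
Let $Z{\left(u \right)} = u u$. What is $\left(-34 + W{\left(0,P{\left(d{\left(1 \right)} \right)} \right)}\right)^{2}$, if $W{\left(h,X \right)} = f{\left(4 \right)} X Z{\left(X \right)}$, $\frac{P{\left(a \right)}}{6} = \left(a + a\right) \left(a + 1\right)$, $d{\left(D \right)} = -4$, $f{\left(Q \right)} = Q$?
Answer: $142656794985604$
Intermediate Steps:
$Z{\left(u \right)} = u^{2}$
$P{\left(a \right)} = 12 a \left(1 + a\right)$ ($P{\left(a \right)} = 6 \left(a + a\right) \left(a + 1\right) = 6 \cdot 2 a \left(1 + a\right) = 12 a \left(1 + a\right)$)
$W{\left(h,X \right)} = 4 X^{3}$ ($W{\left(h,X \right)} = 4 X X^{2} = 4 X^{3}$)
$\left(-34 + W{\left(0,P{\left(d{\left(1 \right)} \right)} \right)}\right)^{2} = \left(-34 + 4 \left(12 \left(-4\right) \left(1 - 4\right)\right)^{3}\right)^{2} = \left(-34 + 4 \left(12 \left(-4\right) \left(-3\right)\right)^{3}\right)^{2} = \left(-34 + 4 \cdot 144^{3}\right)^{2} = \left(-34 + 4 \cdot 2985984\right)^{2} = \left(-34 + 11943936\right)^{2} = 11943902^{2} = 142656794985604$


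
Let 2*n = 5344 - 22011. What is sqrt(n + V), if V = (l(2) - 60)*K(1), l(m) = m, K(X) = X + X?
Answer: I*sqrt(33798)/2 ≈ 91.921*I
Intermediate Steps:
K(X) = 2*X
V = -116 (V = (2 - 60)*(2*1) = -58*2 = -116)
n = -16667/2 (n = (5344 - 22011)/2 = (1/2)*(-16667) = -16667/2 ≈ -8333.5)
sqrt(n + V) = sqrt(-16667/2 - 116) = sqrt(-16899/2) = I*sqrt(33798)/2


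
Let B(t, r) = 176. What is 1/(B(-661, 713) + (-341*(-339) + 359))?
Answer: 1/116134 ≈ 8.6107e-6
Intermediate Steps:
1/(B(-661, 713) + (-341*(-339) + 359)) = 1/(176 + (-341*(-339) + 359)) = 1/(176 + (115599 + 359)) = 1/(176 + 115958) = 1/116134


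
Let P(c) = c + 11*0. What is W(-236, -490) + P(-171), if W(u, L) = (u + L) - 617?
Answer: -1514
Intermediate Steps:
P(c) = c (P(c) = c + 0 = c)
W(u, L) = -617 + L + u (W(u, L) = (L + u) - 617 = -617 + L + u)
W(-236, -490) + P(-171) = (-617 - 490 - 236) - 171 = -1343 - 171 = -1514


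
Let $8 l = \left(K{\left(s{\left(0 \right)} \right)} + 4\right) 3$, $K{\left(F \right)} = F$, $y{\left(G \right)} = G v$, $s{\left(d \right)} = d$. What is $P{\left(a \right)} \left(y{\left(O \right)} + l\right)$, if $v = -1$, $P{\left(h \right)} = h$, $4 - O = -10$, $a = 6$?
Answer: $-75$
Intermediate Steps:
$O = 14$ ($O = 4 - -10 = 4 + 10 = 14$)
$y{\left(G \right)} = - G$ ($y{\left(G \right)} = G \left(-1\right) = - G$)
$l = \frac{3}{2}$ ($l = \frac{\left(0 + 4\right) 3}{8} = \frac{4 \cdot 3}{8} = \frac{1}{8} \cdot 12 = \frac{3}{2} \approx 1.5$)
$P{\left(a \right)} \left(y{\left(O \right)} + l\right) = 6 \left(\left(-1\right) 14 + \frac{3}{2}\right) = 6 \left(-14 + \frac{3}{2}\right) = 6 \left(- \frac{25}{2}\right) = -75$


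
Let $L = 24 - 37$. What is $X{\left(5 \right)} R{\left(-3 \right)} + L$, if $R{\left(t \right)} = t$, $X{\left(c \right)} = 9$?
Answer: $-40$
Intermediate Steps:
$L = -13$ ($L = 24 - 37 = -13$)
$X{\left(5 \right)} R{\left(-3 \right)} + L = 9 \left(-3\right) - 13 = -27 - 13 = -40$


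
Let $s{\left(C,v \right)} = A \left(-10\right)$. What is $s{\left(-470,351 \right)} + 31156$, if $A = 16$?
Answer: $30996$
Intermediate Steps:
$s{\left(C,v \right)} = -160$ ($s{\left(C,v \right)} = 16 \left(-10\right) = -160$)
$s{\left(-470,351 \right)} + 31156 = -160 + 31156 = 30996$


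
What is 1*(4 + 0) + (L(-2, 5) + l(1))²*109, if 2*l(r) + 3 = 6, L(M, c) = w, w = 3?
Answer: 8845/4 ≈ 2211.3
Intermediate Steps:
L(M, c) = 3
l(r) = 3/2 (l(r) = -3/2 + (½)*6 = -3/2 + 3 = 3/2)
1*(4 + 0) + (L(-2, 5) + l(1))²*109 = 1*(4 + 0) + (3 + 3/2)²*109 = 1*4 + (9/2)²*109 = 4 + (81/4)*109 = 4 + 8829/4 = 8845/4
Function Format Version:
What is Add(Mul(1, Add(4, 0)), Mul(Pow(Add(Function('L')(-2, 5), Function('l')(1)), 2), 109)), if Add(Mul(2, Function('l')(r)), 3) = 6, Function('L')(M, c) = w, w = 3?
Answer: Rational(8845, 4) ≈ 2211.3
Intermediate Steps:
Function('L')(M, c) = 3
Function('l')(r) = Rational(3, 2) (Function('l')(r) = Add(Rational(-3, 2), Mul(Rational(1, 2), 6)) = Add(Rational(-3, 2), 3) = Rational(3, 2))
Add(Mul(1, Add(4, 0)), Mul(Pow(Add(Function('L')(-2, 5), Function('l')(1)), 2), 109)) = Add(Mul(1, Add(4, 0)), Mul(Pow(Add(3, Rational(3, 2)), 2), 109)) = Add(Mul(1, 4), Mul(Pow(Rational(9, 2), 2), 109)) = Add(4, Mul(Rational(81, 4), 109)) = Add(4, Rational(8829, 4)) = Rational(8845, 4)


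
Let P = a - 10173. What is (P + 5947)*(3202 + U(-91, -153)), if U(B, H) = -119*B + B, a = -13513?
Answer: -247281660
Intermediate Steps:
U(B, H) = -118*B
P = -23686 (P = -13513 - 10173 = -23686)
(P + 5947)*(3202 + U(-91, -153)) = (-23686 + 5947)*(3202 - 118*(-91)) = -17739*(3202 + 10738) = -17739*13940 = -247281660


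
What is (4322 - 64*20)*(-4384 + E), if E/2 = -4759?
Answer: -42289884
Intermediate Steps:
E = -9518 (E = 2*(-4759) = -9518)
(4322 - 64*20)*(-4384 + E) = (4322 - 64*20)*(-4384 - 9518) = (4322 - 1280)*(-13902) = 3042*(-13902) = -42289884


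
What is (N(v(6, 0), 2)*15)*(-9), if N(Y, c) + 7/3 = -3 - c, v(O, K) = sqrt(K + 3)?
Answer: 990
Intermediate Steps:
v(O, K) = sqrt(3 + K)
N(Y, c) = -16/3 - c (N(Y, c) = -7/3 + (-3 - c) = -16/3 - c)
(N(v(6, 0), 2)*15)*(-9) = ((-16/3 - 1*2)*15)*(-9) = ((-16/3 - 2)*15)*(-9) = -22/3*15*(-9) = -110*(-9) = 990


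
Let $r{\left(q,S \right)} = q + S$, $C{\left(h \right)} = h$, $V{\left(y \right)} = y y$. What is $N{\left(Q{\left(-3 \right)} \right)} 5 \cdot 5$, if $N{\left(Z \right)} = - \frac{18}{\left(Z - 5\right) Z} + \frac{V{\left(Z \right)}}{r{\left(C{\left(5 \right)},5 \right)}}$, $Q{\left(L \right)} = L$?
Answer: $\frac{15}{4} \approx 3.75$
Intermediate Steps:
$V{\left(y \right)} = y^{2}$
$r{\left(q,S \right)} = S + q$
$N{\left(Z \right)} = \frac{Z^{2}}{10} - \frac{18}{Z \left(-5 + Z\right)}$ ($N{\left(Z \right)} = - \frac{18}{\left(Z - 5\right) Z} + \frac{Z^{2}}{5 + 5} = - \frac{18}{\left(-5 + Z\right) Z} + \frac{Z^{2}}{10} = - \frac{18}{Z \left(-5 + Z\right)} + Z^{2} \cdot \frac{1}{10} = - 18 \frac{1}{Z \left(-5 + Z\right)} + \frac{Z^{2}}{10} = - \frac{18}{Z \left(-5 + Z\right)} + \frac{Z^{2}}{10} = \frac{Z^{2}}{10} - \frac{18}{Z \left(-5 + Z\right)}$)
$N{\left(Q{\left(-3 \right)} \right)} 5 \cdot 5 = \frac{-180 + \left(-3\right)^{4} - 5 \left(-3\right)^{3}}{10 \left(-3\right) \left(-5 - 3\right)} 5 \cdot 5 = \frac{1}{10} \left(- \frac{1}{3}\right) \frac{1}{-8} \left(-180 + 81 - -135\right) 25 = \frac{1}{10} \left(- \frac{1}{3}\right) \left(- \frac{1}{8}\right) \left(-180 + 81 + 135\right) 25 = \frac{1}{10} \left(- \frac{1}{3}\right) \left(- \frac{1}{8}\right) 36 \cdot 25 = \frac{3}{20} \cdot 25 = \frac{15}{4}$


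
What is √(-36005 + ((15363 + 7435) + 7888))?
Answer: 3*I*√591 ≈ 72.932*I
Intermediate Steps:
√(-36005 + ((15363 + 7435) + 7888)) = √(-36005 + (22798 + 7888)) = √(-36005 + 30686) = √(-5319) = 3*I*√591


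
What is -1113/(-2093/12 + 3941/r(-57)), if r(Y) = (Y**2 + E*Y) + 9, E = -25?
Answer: 992796/154829 ≈ 6.4122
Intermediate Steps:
r(Y) = 9 + Y**2 - 25*Y (r(Y) = (Y**2 - 25*Y) + 9 = 9 + Y**2 - 25*Y)
-1113/(-2093/12 + 3941/r(-57)) = -1113/(-2093/12 + 3941/(9 + (-57)**2 - 25*(-57))) = -1113/(-2093*1/12 + 3941/(9 + 3249 + 1425)) = -1113/(-2093/12 + 3941/4683) = -1113/(-2093/12 + 3941*(1/4683)) = -1113/(-2093/12 + 563/669) = -1113/(-154829/892) = -1113*(-892/154829) = 992796/154829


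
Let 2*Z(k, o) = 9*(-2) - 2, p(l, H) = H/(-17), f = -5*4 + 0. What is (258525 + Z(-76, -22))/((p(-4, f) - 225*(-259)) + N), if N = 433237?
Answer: 4394755/8355724 ≈ 0.52596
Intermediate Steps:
f = -20 (f = -20 + 0 = -20)
p(l, H) = -H/17 (p(l, H) = H*(-1/17) = -H/17)
Z(k, o) = -10 (Z(k, o) = (9*(-2) - 2)/2 = (-18 - 2)/2 = (½)*(-20) = -10)
(258525 + Z(-76, -22))/((p(-4, f) - 225*(-259)) + N) = (258525 - 10)/((-1/17*(-20) - 225*(-259)) + 433237) = 258515/((20/17 + 58275) + 433237) = 258515/(990695/17 + 433237) = 258515/(8355724/17) = 258515*(17/8355724) = 4394755/8355724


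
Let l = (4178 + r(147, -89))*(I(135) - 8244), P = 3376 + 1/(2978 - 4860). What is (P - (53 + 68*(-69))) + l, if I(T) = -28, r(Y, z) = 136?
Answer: -67144853627/1882 ≈ -3.5677e+7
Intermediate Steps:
P = 6353631/1882 (P = 3376 + 1/(-1882) = 3376 - 1/1882 = 6353631/1882 ≈ 3376.0)
l = -35685408 (l = (4178 + 136)*(-28 - 8244) = 4314*(-8272) = -35685408)
(P - (53 + 68*(-69))) + l = (6353631/1882 - (53 + 68*(-69))) - 35685408 = (6353631/1882 - (53 - 4692)) - 35685408 = (6353631/1882 - 1*(-4639)) - 35685408 = (6353631/1882 + 4639) - 35685408 = 15084229/1882 - 35685408 = -67144853627/1882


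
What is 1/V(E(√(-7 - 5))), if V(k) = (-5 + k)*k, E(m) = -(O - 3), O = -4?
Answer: 1/14 ≈ 0.071429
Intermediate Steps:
E(m) = 7 (E(m) = -(-4 - 3) = -1*(-7) = 7)
V(k) = k*(-5 + k)
1/V(E(√(-7 - 5))) = 1/(7*(-5 + 7)) = 1/(7*2) = 1/14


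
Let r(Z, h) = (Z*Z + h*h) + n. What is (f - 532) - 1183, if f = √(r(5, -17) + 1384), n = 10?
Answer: -1715 + 2*√427 ≈ -1673.7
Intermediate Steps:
r(Z, h) = 10 + Z² + h² (r(Z, h) = (Z*Z + h*h) + 10 = (Z² + h²) + 10 = 10 + Z² + h²)
f = 2*√427 (f = √((10 + 5² + (-17)²) + 1384) = √((10 + 25 + 289) + 1384) = √(324 + 1384) = √1708 = 2*√427 ≈ 41.328)
(f - 532) - 1183 = (2*√427 - 532) - 1183 = (-532 + 2*√427) - 1183 = -1715 + 2*√427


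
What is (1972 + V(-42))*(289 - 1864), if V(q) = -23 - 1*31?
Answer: -3020850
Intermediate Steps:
V(q) = -54 (V(q) = -23 - 31 = -54)
(1972 + V(-42))*(289 - 1864) = (1972 - 54)*(289 - 1864) = 1918*(-1575) = -3020850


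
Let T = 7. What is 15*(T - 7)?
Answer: 0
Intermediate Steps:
15*(T - 7) = 15*(7 - 7) = 15*0 = 0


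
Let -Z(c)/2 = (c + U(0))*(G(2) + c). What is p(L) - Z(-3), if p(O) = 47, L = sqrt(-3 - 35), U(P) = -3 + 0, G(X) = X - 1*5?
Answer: 119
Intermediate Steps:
G(X) = -5 + X (G(X) = X - 5 = -5 + X)
U(P) = -3
L = I*sqrt(38) (L = sqrt(-38) = I*sqrt(38) ≈ 6.1644*I)
Z(c) = -2*(-3 + c)**2 (Z(c) = -2*(c - 3)*((-5 + 2) + c) = -2*(-3 + c)*(-3 + c) = -2*(-3 + c)**2)
p(L) - Z(-3) = 47 - (-18 - 2*(-3)**2 + 12*(-3)) = 47 - (-18 - 2*9 - 36) = 47 - (-18 - 18 - 36) = 47 - 1*(-72) = 47 + 72 = 119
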